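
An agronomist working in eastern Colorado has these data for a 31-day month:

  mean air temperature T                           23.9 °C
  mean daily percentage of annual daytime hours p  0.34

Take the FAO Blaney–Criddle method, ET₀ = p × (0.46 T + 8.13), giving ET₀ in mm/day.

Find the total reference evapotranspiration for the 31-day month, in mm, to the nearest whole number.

ET₀ = 0.34 × (0.46 × 23.9 + 8.13) = 0.34 × 19.124 = 6.5022 mm/d
Monthly total = 6.5022 × 31 = 201.568 mm

202 mm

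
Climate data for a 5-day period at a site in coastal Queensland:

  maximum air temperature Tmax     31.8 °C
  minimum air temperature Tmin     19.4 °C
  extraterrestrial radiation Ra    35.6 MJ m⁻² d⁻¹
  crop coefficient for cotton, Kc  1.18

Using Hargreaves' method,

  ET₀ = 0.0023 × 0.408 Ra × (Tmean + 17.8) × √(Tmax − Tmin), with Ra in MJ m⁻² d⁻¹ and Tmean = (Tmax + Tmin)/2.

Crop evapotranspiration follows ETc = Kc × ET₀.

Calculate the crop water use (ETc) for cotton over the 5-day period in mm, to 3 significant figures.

30.1 mm

Tmean = (31.8 + 19.4)/2 = 25.60 °C
0.408 Ra = 0.408 × 35.6 = 14.5248 mm/d equivalent
ET₀ = 0.0023 × 14.5248 × (25.60 + 17.8) × √12.4 = 0.0023 × 14.5248 × 43.40 × 3.5214 = 5.1056 mm/d
ETc = Kc × ET₀ = 1.18 × 5.1056 = 6.0246 mm/d
Over 5 days: 6.0246 × 5 = 30.123 mm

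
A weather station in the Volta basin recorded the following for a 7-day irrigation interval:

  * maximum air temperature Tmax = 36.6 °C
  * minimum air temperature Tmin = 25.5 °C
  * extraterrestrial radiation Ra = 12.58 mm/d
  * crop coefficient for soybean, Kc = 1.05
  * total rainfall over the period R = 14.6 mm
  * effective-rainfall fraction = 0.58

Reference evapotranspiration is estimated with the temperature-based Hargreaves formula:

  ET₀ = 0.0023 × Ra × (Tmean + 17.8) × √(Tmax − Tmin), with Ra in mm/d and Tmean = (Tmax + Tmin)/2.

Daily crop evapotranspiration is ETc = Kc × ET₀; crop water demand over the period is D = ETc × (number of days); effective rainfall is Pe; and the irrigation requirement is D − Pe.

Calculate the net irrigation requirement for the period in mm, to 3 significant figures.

Tmean = (36.6 + 25.5)/2 = 31.05 °C
ET₀ = 0.0023 × 12.58 × (31.05 + 17.8) × √11.1 = 0.0023 × 12.58 × 48.85 × 3.3317 = 4.7091 mm/d
ETc = Kc × ET₀ = 1.05 × 4.7091 = 4.9446 mm/d
Crop demand D = ETc × 7 d = 4.9446 × 7 = 34.612 mm
Pe = 0.58 × 14.6 = 8.468 mm
D − Pe = 34.612 − 8.468 = 26.144 mm

26.1 mm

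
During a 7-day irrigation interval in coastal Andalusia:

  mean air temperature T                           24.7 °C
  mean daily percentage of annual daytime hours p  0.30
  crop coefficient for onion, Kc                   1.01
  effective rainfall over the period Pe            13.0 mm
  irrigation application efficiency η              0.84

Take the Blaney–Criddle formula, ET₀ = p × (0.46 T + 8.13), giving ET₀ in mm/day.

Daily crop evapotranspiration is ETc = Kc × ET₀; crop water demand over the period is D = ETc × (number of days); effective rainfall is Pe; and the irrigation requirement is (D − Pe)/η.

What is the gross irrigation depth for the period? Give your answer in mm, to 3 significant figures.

33.7 mm

ET₀ = 0.30 × (0.46 × 24.7 + 8.13) = 0.30 × 19.492 = 5.8476 mm/d
ETc = Kc × ET₀ = 1.01 × 5.8476 = 5.9061 mm/d
Crop demand D = ETc × 7 d = 5.9061 × 7 = 41.343 mm
D − Pe = 41.343 − 13.0 = 28.343 mm
Gross irrigation = 28.343 / 0.84 = 33.742 mm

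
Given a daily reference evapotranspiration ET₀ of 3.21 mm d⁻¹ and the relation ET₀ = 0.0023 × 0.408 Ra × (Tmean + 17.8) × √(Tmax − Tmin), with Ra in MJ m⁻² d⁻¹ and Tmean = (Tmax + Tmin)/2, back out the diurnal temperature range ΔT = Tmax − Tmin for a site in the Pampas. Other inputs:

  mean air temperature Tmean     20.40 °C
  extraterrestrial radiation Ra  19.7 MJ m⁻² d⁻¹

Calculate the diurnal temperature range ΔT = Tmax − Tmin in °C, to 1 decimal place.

20.7 °C

√ΔT = ET₀ / [0.0023 × 0.408 × Ra × (Tmean+17.8)] = 3.21 / (0.0023 × 8.0376 × 38.20) = 4.5456
ΔT = 4.5456² = 20.662 °C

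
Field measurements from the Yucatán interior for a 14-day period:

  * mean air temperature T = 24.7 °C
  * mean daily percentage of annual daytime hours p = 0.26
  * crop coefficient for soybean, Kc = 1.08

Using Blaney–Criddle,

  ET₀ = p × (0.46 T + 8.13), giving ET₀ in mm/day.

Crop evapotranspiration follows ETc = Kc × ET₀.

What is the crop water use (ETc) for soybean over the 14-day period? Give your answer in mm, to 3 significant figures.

76.6 mm

ET₀ = 0.26 × (0.46 × 24.7 + 8.13) = 0.26 × 19.492 = 5.0679 mm/d
ETc = Kc × ET₀ = 1.08 × 5.0679 = 5.4733 mm/d
Over 14 days: 5.4733 × 14 = 76.626 mm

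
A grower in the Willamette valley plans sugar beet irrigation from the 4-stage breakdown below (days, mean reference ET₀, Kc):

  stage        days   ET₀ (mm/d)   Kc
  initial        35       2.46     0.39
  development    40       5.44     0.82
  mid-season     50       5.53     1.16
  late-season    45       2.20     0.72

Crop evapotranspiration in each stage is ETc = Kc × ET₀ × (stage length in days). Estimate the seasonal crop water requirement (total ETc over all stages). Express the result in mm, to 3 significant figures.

initial: 0.39 × 2.46 × 35 = 33.58 mm
development: 0.82 × 5.44 × 40 = 178.43 mm
mid-season: 1.16 × 5.53 × 50 = 320.74 mm
late-season: 0.72 × 2.20 × 45 = 71.28 mm
Seasonal total = 604.03 mm

604 mm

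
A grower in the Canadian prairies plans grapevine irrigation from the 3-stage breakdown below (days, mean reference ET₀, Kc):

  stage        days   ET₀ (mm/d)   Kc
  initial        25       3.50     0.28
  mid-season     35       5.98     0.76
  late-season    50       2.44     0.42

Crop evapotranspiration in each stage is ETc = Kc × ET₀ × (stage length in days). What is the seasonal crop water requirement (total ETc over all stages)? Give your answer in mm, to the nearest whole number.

235 mm

initial: 0.28 × 3.50 × 25 = 24.50 mm
mid-season: 0.76 × 5.98 × 35 = 159.07 mm
late-season: 0.42 × 2.44 × 50 = 51.24 mm
Seasonal total = 234.81 mm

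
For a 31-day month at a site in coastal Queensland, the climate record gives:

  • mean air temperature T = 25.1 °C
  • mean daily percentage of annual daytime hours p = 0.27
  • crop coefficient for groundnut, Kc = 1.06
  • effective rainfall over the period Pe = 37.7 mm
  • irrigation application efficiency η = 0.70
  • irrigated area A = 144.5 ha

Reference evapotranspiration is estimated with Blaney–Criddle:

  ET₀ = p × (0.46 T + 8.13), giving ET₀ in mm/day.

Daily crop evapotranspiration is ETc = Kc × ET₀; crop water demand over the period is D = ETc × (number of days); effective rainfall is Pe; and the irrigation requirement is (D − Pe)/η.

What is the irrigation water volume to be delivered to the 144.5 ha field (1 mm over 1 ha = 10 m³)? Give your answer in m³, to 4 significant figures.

282500 m³

ET₀ = 0.27 × (0.46 × 25.1 + 8.13) = 0.27 × 19.676 = 5.3125 mm/d
ETc = Kc × ET₀ = 1.06 × 5.3125 = 5.6313 mm/d
Crop demand D = ETc × 31 d = 5.6313 × 31 = 174.570 mm
D − Pe = 174.570 − 37.7 = 136.870 mm
Gross irrigation = 136.870 / 0.70 = 195.529 mm
Volume = 195.529 mm × 144.5 ha × 10 = 282539.4 m³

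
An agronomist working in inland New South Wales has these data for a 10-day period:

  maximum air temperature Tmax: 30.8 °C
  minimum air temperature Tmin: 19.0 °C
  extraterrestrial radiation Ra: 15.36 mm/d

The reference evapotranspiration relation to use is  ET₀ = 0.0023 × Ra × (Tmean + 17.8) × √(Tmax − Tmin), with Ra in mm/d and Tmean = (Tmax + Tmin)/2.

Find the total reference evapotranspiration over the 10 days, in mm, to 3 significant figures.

51.8 mm

Tmean = (30.8 + 19.0)/2 = 24.90 °C
ET₀ = 0.0023 × 15.36 × (24.90 + 17.8) × √11.8 = 0.0023 × 15.36 × 42.70 × 3.4351 = 5.1819 mm/d
Over 10 days: 5.1819 × 10 = 51.819 mm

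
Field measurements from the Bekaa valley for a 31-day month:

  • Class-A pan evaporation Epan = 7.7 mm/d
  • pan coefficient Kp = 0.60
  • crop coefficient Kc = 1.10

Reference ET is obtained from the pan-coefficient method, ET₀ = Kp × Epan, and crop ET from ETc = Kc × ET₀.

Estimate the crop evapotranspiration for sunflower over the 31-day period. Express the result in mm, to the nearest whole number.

158 mm

ET₀ = 0.60 × 7.7 = 4.6200 mm/d
ETc = Kc × ET₀ = 1.10 × 4.6200 = 5.0820 mm/d
Over 31 days: 5.0820 × 31 = 157.542 mm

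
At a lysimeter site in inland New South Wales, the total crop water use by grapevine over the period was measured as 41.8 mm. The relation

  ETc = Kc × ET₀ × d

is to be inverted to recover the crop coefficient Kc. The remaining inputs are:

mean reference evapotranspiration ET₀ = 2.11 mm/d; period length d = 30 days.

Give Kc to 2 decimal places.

0.66

ETc = Kc × ET₀ × d  ⇒  Kc = ETc / (ET₀ × d)
Kc = 41.8 / (2.11 × 30) = 41.8 / 63.30 = 0.6603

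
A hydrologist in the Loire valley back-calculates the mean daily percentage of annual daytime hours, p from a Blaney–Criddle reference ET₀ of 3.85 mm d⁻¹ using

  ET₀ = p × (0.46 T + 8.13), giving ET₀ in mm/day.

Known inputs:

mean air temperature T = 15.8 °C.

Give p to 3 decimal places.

p = ET₀ / (0.46 T + 8.13) = 3.85 / (0.46 × 15.8 + 8.13) = 3.85 / 15.398 = 0.2500

0.250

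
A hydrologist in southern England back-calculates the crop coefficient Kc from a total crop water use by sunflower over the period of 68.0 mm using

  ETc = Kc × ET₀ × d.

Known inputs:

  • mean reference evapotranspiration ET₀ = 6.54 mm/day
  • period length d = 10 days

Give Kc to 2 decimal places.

1.04

ETc = Kc × ET₀ × d  ⇒  Kc = ETc / (ET₀ × d)
Kc = 68.0 / (6.54 × 10) = 68.0 / 65.40 = 1.0398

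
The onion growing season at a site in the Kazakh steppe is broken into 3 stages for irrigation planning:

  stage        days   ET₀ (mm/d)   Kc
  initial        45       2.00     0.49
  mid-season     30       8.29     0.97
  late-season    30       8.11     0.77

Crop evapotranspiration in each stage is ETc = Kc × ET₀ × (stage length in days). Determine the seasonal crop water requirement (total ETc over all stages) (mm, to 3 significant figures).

initial: 0.49 × 2.00 × 45 = 44.10 mm
mid-season: 0.97 × 8.29 × 30 = 241.24 mm
late-season: 0.77 × 8.11 × 30 = 187.34 mm
Seasonal total = 472.68 mm

473 mm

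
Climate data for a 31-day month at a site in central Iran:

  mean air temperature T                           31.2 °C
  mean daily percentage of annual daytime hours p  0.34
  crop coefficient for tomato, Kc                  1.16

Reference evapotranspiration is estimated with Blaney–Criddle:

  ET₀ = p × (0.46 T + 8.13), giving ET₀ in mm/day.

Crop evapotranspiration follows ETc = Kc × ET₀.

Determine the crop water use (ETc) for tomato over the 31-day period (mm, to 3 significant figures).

275 mm

ET₀ = 0.34 × (0.46 × 31.2 + 8.13) = 0.34 × 22.482 = 7.6439 mm/d
ETc = Kc × ET₀ = 1.16 × 7.6439 = 8.8669 mm/d
Over 31 days: 8.8669 × 31 = 274.874 mm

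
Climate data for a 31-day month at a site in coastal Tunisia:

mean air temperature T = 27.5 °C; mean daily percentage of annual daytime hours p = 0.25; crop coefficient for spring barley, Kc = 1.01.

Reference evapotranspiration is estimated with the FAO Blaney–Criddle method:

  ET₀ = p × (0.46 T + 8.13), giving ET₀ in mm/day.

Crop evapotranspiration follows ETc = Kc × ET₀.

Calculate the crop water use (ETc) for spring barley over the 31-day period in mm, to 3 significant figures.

163 mm

ET₀ = 0.25 × (0.46 × 27.5 + 8.13) = 0.25 × 20.780 = 5.1950 mm/d
ETc = Kc × ET₀ = 1.01 × 5.1950 = 5.2470 mm/d
Over 31 days: 5.2470 × 31 = 162.657 mm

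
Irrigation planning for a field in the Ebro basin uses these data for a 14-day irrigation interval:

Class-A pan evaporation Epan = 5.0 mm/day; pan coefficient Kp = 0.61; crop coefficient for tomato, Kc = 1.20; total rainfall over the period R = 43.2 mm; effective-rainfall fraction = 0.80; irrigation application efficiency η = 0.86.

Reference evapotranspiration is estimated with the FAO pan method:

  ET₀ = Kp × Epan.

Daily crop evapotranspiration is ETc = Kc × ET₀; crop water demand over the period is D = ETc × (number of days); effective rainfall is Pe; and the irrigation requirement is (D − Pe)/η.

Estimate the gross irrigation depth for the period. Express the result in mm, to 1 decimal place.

19.4 mm

ET₀ = 0.61 × 5.0 = 3.0500 mm/d
ETc = Kc × ET₀ = 1.20 × 3.0500 = 3.6600 mm/d
Crop demand D = ETc × 14 d = 3.6600 × 14 = 51.240 mm
Pe = 0.80 × 43.2 = 34.560 mm
D − Pe = 51.240 − 34.560 = 16.680 mm
Gross irrigation = 16.680 / 0.86 = 19.395 mm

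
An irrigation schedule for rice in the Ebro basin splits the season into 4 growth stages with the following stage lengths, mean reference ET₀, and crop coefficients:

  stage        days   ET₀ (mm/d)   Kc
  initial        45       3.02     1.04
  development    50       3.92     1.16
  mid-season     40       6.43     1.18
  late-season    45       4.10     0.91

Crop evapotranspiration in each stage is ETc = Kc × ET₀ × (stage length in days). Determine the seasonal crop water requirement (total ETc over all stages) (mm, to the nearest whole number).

840 mm

initial: 1.04 × 3.02 × 45 = 141.34 mm
development: 1.16 × 3.92 × 50 = 227.36 mm
mid-season: 1.18 × 6.43 × 40 = 303.50 mm
late-season: 0.91 × 4.10 × 45 = 167.90 mm
Seasonal total = 840.10 mm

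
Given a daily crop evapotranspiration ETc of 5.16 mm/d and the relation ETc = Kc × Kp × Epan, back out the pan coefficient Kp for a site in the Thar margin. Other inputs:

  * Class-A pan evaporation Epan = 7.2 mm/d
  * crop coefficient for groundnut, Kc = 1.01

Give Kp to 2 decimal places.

0.71

ETc = Kc × Kp × Epan  ⇒  Kp = ETc / (Kc × Epan)
Kp = 5.16 / (1.01 × 7.2) = 5.16 / 7.272 = 0.7096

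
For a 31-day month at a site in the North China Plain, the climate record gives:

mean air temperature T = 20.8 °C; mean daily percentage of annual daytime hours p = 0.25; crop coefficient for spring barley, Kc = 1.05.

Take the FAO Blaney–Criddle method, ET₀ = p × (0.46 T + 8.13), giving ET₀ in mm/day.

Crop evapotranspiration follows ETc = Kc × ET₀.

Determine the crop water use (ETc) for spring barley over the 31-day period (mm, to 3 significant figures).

144 mm

ET₀ = 0.25 × (0.46 × 20.8 + 8.13) = 0.25 × 17.698 = 4.4245 mm/d
ETc = Kc × ET₀ = 1.05 × 4.4245 = 4.6457 mm/d
Over 31 days: 4.6457 × 31 = 144.017 mm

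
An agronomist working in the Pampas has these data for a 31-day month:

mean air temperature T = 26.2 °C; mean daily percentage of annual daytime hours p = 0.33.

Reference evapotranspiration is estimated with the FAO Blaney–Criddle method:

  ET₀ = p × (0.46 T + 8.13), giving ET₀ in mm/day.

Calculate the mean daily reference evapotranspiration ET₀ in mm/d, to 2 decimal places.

ET₀ = 0.33 × (0.46 × 26.2 + 8.13) = 0.33 × 20.182 = 6.6601 mm/d

6.66 mm/d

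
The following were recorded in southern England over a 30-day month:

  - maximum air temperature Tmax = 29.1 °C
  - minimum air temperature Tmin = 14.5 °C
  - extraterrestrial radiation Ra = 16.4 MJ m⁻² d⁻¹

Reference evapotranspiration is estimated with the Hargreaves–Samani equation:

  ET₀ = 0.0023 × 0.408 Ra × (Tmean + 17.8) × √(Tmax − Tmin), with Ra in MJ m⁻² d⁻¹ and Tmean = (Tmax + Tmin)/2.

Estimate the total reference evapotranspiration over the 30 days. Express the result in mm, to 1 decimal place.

69.9 mm

Tmean = (29.1 + 14.5)/2 = 21.80 °C
0.408 Ra = 0.408 × 16.4 = 6.6912 mm/d equivalent
ET₀ = 0.0023 × 6.6912 × (21.80 + 17.8) × √14.6 = 0.0023 × 6.6912 × 39.60 × 3.8210 = 2.3286 mm/d
Over 30 days: 2.3286 × 30 = 69.858 mm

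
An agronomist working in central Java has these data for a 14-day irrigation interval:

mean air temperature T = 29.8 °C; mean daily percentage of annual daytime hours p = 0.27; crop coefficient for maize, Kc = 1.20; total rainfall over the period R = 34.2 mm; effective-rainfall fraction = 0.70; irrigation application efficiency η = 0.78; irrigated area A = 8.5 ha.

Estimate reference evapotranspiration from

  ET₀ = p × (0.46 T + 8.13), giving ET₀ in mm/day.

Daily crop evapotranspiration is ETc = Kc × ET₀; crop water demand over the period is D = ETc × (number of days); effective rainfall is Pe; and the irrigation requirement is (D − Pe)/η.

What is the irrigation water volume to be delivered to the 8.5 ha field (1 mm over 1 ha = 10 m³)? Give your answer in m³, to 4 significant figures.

ET₀ = 0.27 × (0.46 × 29.8 + 8.13) = 0.27 × 21.838 = 5.8963 mm/d
ETc = Kc × ET₀ = 1.20 × 5.8963 = 7.0756 mm/d
Crop demand D = ETc × 14 d = 7.0756 × 14 = 99.058 mm
Pe = 0.70 × 34.2 = 23.940 mm
D − Pe = 99.058 − 23.940 = 75.118 mm
Gross irrigation = 75.118 / 0.78 = 96.305 mm
Volume = 96.305 mm × 8.5 ha × 10 = 8185.9 m³

8186 m³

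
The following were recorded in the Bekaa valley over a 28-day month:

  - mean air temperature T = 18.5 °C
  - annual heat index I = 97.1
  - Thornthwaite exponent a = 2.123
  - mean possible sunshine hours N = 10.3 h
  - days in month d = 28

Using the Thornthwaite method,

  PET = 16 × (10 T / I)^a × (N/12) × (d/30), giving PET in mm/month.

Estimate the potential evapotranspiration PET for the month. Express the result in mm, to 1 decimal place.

10T/I = 10 × 18.5 / 97.1 = 1.9053
(10T/I)^a = 1.9053^2.123 = 3.9297
Uncorrected PET = 16 × 3.9297 = 62.875 mm
Correction = (N/12)(d/30) = (10.3/12)(28/30) = 0.8011
PET = 62.875 × 0.8011 = 50.369 mm/month

50.4 mm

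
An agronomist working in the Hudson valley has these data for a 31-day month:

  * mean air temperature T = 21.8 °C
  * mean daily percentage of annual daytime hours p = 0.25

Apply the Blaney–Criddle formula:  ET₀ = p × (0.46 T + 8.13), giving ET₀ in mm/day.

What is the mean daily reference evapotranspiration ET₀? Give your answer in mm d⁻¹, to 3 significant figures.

4.54 mm d⁻¹

ET₀ = 0.25 × (0.46 × 21.8 + 8.13) = 0.25 × 18.158 = 4.5395 mm/d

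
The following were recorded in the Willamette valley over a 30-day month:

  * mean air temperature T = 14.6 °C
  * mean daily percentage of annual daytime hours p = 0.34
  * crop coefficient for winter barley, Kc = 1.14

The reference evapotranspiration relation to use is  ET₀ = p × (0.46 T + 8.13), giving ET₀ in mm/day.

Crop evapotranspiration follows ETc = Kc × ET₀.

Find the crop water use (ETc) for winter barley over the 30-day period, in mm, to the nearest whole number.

173 mm

ET₀ = 0.34 × (0.46 × 14.6 + 8.13) = 0.34 × 14.846 = 5.0476 mm/d
ETc = Kc × ET₀ = 1.14 × 5.0476 = 5.7543 mm/d
Over 30 days: 5.7543 × 30 = 172.629 mm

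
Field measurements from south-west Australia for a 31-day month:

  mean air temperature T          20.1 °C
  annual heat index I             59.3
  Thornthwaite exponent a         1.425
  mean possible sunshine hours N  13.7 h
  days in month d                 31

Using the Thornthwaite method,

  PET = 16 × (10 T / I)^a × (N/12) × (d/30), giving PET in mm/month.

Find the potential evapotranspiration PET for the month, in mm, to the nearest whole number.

10T/I = 10 × 20.1 / 59.3 = 3.3895
(10T/I)^a = 3.3895^1.425 = 5.6943
Uncorrected PET = 16 × 5.6943 = 91.109 mm
Correction = (N/12)(d/30) = (13.7/12)(31/30) = 1.1797
PET = 91.109 × 1.1797 = 107.481 mm/month

107 mm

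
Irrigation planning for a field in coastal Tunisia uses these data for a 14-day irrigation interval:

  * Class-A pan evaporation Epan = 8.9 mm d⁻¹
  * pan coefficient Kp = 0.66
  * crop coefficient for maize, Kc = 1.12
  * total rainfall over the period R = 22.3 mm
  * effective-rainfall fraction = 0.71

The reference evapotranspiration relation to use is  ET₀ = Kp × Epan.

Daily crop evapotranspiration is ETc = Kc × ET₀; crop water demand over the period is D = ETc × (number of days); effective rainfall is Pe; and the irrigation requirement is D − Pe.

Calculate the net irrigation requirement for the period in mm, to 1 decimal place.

76.3 mm

ET₀ = 0.66 × 8.9 = 5.8740 mm/d
ETc = Kc × ET₀ = 1.12 × 5.8740 = 6.5789 mm/d
Crop demand D = ETc × 14 d = 6.5789 × 14 = 92.105 mm
Pe = 0.71 × 22.3 = 15.833 mm
D − Pe = 92.105 − 15.833 = 76.272 mm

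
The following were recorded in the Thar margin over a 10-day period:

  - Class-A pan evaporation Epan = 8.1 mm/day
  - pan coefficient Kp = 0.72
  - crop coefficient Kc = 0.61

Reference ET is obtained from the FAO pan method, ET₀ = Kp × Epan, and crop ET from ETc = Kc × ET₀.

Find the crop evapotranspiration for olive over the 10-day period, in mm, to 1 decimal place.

35.6 mm

ET₀ = 0.72 × 8.1 = 5.8320 mm/d
ETc = Kc × ET₀ = 0.61 × 5.8320 = 3.5575 mm/d
Over 10 days: 3.5575 × 10 = 35.575 mm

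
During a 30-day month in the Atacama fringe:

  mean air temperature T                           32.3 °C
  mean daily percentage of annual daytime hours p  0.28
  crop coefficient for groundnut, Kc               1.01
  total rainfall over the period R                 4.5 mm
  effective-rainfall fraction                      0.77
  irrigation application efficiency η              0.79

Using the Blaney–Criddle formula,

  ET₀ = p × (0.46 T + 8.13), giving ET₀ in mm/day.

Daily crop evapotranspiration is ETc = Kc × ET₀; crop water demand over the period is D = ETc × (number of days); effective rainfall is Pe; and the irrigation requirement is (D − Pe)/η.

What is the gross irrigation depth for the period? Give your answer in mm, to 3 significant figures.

242 mm

ET₀ = 0.28 × (0.46 × 32.3 + 8.13) = 0.28 × 22.988 = 6.4366 mm/d
ETc = Kc × ET₀ = 1.01 × 6.4366 = 6.5010 mm/d
Crop demand D = ETc × 30 d = 6.5010 × 30 = 195.030 mm
Pe = 0.77 × 4.5 = 3.465 mm
D − Pe = 195.030 − 3.465 = 191.565 mm
Gross irrigation = 191.565 / 0.79 = 242.487 mm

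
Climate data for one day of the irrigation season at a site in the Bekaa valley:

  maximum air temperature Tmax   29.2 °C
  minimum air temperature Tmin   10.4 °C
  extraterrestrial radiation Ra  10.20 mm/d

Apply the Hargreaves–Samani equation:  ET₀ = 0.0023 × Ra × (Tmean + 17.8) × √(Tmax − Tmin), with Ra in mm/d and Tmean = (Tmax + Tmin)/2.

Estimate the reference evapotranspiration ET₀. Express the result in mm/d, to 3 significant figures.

Tmean = (29.2 + 10.4)/2 = 19.80 °C
ET₀ = 0.0023 × 10.20 × (19.80 + 17.8) × √18.8 = 0.0023 × 10.20 × 37.60 × 4.3359 = 3.8247 mm/d

3.82 mm/d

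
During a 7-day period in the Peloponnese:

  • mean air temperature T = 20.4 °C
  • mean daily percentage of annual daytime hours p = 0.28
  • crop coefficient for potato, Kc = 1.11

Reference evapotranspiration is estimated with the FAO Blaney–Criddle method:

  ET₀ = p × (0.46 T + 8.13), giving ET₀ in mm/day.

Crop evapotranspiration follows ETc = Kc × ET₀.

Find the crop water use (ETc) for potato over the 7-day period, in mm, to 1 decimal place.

38.1 mm

ET₀ = 0.28 × (0.46 × 20.4 + 8.13) = 0.28 × 17.514 = 4.9039 mm/d
ETc = Kc × ET₀ = 1.11 × 4.9039 = 5.4433 mm/d
Over 7 days: 5.4433 × 7 = 38.103 mm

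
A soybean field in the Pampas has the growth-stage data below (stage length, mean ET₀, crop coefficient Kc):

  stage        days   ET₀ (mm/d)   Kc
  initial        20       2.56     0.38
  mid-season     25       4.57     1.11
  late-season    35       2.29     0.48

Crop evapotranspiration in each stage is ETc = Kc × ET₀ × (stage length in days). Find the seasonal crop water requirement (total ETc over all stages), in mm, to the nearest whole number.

initial: 0.38 × 2.56 × 20 = 19.46 mm
mid-season: 1.11 × 4.57 × 25 = 126.82 mm
late-season: 0.48 × 2.29 × 35 = 38.47 mm
Seasonal total = 184.75 mm

185 mm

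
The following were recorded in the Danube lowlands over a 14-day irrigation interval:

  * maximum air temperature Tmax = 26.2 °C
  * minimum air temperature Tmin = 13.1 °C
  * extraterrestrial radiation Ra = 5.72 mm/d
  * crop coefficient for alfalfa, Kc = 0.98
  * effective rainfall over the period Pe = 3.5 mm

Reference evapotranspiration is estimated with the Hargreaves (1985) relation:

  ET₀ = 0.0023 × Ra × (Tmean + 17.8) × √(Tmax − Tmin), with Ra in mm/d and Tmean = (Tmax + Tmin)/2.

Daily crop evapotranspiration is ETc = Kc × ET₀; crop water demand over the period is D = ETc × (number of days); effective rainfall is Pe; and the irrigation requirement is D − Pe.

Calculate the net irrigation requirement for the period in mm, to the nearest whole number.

Tmean = (26.2 + 13.1)/2 = 19.65 °C
ET₀ = 0.0023 × 5.72 × (19.65 + 17.8) × √13.1 = 0.0023 × 5.72 × 37.45 × 3.6194 = 1.7833 mm/d
ETc = Kc × ET₀ = 0.98 × 1.7833 = 1.7476 mm/d
Crop demand D = ETc × 14 d = 1.7476 × 14 = 24.466 mm
D − Pe = 24.466 − 3.5 = 20.966 mm

21 mm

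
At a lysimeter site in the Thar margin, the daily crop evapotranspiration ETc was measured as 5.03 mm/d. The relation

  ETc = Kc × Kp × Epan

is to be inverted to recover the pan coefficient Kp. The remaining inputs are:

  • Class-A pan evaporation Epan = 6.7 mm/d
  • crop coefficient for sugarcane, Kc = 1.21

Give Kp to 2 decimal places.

ETc = Kc × Kp × Epan  ⇒  Kp = ETc / (Kc × Epan)
Kp = 5.03 / (1.21 × 6.7) = 5.03 / 8.107 = 0.6205

0.62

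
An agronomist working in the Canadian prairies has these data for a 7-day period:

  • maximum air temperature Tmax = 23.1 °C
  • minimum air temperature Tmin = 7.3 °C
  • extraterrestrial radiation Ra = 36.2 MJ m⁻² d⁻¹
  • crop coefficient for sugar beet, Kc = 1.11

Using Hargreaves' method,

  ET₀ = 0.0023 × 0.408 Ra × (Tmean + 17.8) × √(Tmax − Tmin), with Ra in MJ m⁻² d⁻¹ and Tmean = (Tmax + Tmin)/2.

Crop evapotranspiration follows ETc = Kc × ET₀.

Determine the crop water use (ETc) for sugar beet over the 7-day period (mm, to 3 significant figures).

34.6 mm

Tmean = (23.1 + 7.3)/2 = 15.20 °C
0.408 Ra = 0.408 × 36.2 = 14.7696 mm/d equivalent
ET₀ = 0.0023 × 14.7696 × (15.20 + 17.8) × √15.8 = 0.0023 × 14.7696 × 33.00 × 3.9749 = 4.4559 mm/d
ETc = Kc × ET₀ = 1.11 × 4.4559 = 4.9460 mm/d
Over 7 days: 4.9460 × 7 = 34.622 mm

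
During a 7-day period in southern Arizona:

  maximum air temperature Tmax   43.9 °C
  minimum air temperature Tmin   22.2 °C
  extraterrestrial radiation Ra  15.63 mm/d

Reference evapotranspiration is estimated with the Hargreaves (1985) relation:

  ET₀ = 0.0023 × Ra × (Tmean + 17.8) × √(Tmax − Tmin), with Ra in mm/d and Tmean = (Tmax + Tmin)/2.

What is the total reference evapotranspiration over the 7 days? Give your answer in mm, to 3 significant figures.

59.6 mm

Tmean = (43.9 + 22.2)/2 = 33.05 °C
ET₀ = 0.0023 × 15.63 × (33.05 + 17.8) × √21.7 = 0.0023 × 15.63 × 50.85 × 4.6583 = 8.5154 mm/d
Over 7 days: 8.5154 × 7 = 59.608 mm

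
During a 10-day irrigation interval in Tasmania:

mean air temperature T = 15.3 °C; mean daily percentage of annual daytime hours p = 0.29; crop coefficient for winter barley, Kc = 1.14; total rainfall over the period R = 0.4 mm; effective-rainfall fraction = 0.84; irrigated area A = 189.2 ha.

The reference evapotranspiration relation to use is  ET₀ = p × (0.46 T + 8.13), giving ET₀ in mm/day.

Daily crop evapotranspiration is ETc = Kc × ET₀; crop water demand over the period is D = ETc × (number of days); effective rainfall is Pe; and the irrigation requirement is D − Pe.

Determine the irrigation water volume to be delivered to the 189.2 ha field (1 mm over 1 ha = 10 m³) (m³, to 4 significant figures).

ET₀ = 0.29 × (0.46 × 15.3 + 8.13) = 0.29 × 15.168 = 4.3987 mm/d
ETc = Kc × ET₀ = 1.14 × 4.3987 = 5.0145 mm/d
Crop demand D = ETc × 10 d = 5.0145 × 10 = 50.145 mm
Pe = 0.84 × 0.4 = 0.336 mm
D − Pe = 50.145 − 0.336 = 49.809 mm
Volume = 49.809 mm × 189.2 ha × 10 = 94238.6 m³

94240 m³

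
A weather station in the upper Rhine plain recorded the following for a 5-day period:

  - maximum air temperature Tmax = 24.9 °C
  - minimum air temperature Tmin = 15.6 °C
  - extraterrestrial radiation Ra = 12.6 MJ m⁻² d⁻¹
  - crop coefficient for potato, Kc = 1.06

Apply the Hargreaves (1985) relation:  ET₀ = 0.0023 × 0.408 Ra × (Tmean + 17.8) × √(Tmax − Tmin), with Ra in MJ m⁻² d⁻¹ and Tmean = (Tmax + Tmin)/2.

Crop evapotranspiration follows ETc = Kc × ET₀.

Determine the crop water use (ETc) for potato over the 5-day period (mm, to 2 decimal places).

7.27 mm

Tmean = (24.9 + 15.6)/2 = 20.25 °C
0.408 Ra = 0.408 × 12.6 = 5.1408 mm/d equivalent
ET₀ = 0.0023 × 5.1408 × (20.25 + 17.8) × √9.3 = 0.0023 × 5.1408 × 38.05 × 3.0496 = 1.3720 mm/d
ETc = Kc × ET₀ = 1.06 × 1.3720 = 1.4543 mm/d
Over 5 days: 1.4543 × 5 = 7.272 mm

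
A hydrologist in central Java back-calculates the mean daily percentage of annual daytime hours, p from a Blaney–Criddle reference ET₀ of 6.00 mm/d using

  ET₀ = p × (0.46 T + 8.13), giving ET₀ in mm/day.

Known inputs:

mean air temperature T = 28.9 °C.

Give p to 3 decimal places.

0.280

p = ET₀ / (0.46 T + 8.13) = 6.00 / (0.46 × 28.9 + 8.13) = 6.00 / 21.424 = 0.2801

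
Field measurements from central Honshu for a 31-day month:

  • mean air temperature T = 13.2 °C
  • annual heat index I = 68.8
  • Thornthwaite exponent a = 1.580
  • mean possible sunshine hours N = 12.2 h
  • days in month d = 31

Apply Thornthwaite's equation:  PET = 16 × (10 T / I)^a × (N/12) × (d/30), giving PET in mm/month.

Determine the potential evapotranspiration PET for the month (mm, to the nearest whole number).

47 mm

10T/I = 10 × 13.2 / 68.8 = 1.9186
(10T/I)^a = 1.9186^1.580 = 2.7997
Uncorrected PET = 16 × 2.7997 = 44.795 mm
Correction = (N/12)(d/30) = (12.2/12)(31/30) = 1.0506
PET = 44.795 × 1.0506 = 47.062 mm/month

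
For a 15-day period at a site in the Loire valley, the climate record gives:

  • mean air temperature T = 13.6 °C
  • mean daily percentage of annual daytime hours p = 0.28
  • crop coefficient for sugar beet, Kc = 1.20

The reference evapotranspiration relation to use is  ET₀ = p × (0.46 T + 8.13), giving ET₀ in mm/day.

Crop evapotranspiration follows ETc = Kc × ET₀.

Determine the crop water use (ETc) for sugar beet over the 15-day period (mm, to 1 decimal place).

ET₀ = 0.28 × (0.46 × 13.6 + 8.13) = 0.28 × 14.386 = 4.0281 mm/d
ETc = Kc × ET₀ = 1.20 × 4.0281 = 4.8337 mm/d
Over 15 days: 4.8337 × 15 = 72.506 mm

72.5 mm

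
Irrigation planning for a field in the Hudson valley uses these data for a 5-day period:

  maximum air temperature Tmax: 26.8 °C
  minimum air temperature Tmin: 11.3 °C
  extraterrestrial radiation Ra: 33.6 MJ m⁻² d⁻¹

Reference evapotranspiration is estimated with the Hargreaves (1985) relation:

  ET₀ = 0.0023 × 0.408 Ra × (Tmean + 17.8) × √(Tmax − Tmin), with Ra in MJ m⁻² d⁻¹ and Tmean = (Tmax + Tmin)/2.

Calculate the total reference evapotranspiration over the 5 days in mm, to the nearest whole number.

Tmean = (26.8 + 11.3)/2 = 19.05 °C
0.408 Ra = 0.408 × 33.6 = 13.7088 mm/d equivalent
ET₀ = 0.0023 × 13.7088 × (19.05 + 17.8) × √15.5 = 0.0023 × 13.7088 × 36.85 × 3.9370 = 4.5744 mm/d
Over 5 days: 4.5744 × 5 = 22.872 mm

23 mm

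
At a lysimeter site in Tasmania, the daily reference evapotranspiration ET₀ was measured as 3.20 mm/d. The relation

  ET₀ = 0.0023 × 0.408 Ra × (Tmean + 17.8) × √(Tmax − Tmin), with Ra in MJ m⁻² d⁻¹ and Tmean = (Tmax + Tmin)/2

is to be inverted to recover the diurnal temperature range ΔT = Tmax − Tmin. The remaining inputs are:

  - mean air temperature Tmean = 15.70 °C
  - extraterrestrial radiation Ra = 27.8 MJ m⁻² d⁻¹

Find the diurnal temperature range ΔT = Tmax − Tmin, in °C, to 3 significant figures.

13.4 °C

√ΔT = ET₀ / [0.0023 × 0.408 × Ra × (Tmean+17.8)] = 3.20 / (0.0023 × 11.3424 × 33.50) = 3.6616
ΔT = 3.6616² = 13.407 °C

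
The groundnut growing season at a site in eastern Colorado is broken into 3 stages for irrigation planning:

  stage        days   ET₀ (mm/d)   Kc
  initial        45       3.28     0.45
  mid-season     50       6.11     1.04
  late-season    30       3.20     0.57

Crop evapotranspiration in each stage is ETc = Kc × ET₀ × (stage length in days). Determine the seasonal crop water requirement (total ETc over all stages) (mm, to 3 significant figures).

initial: 0.45 × 3.28 × 45 = 66.42 mm
mid-season: 1.04 × 6.11 × 50 = 317.72 mm
late-season: 0.57 × 3.20 × 30 = 54.72 mm
Seasonal total = 438.86 mm

439 mm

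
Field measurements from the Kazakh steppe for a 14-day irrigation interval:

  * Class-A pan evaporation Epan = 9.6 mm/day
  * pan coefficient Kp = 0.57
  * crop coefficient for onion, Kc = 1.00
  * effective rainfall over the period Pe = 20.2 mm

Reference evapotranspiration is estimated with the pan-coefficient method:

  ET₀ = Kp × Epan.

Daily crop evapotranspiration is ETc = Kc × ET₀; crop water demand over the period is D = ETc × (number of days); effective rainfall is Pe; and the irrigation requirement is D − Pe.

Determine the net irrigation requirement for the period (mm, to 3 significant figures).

ET₀ = 0.57 × 9.6 = 5.4720 mm/d
ETc = Kc × ET₀ = 1.00 × 5.4720 = 5.4720 mm/d
Crop demand D = ETc × 14 d = 5.4720 × 14 = 76.608 mm
D − Pe = 76.608 − 20.2 = 56.408 mm

56.4 mm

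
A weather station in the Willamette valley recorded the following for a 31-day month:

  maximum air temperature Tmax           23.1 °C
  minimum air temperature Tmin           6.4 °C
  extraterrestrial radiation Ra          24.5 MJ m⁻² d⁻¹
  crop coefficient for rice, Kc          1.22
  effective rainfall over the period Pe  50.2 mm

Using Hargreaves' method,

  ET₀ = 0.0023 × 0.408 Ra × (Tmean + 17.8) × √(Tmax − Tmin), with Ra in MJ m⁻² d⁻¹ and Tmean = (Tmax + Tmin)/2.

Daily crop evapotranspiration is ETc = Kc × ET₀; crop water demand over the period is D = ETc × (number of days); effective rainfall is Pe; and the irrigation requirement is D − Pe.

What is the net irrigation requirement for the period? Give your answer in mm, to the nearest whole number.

Tmean = (23.1 + 6.4)/2 = 14.75 °C
0.408 Ra = 0.408 × 24.5 = 9.9960 mm/d equivalent
ET₀ = 0.0023 × 9.9960 × (14.75 + 17.8) × √16.7 = 0.0023 × 9.9960 × 32.55 × 4.0866 = 3.0582 mm/d
ETc = Kc × ET₀ = 1.22 × 3.0582 = 3.7310 mm/d
Crop demand D = ETc × 31 d = 3.7310 × 31 = 115.661 mm
D − Pe = 115.661 − 50.2 = 65.461 mm

65 mm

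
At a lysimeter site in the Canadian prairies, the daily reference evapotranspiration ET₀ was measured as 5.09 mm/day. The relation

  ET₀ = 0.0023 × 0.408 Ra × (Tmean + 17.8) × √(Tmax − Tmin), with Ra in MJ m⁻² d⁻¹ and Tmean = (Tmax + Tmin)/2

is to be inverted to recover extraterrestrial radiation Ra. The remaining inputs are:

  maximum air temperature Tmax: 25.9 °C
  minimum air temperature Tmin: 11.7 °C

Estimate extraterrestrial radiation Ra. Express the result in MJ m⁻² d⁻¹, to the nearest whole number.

Tmean = (25.9+11.7)/2 = 18.80 °C; ΔT = 14.2
Ra = ET₀ / [0.0023 × 0.408 × (Tmean+17.8) × √ΔT]
   = 5.09 / (0.0023 × 0.408 × 36.60 × 3.7683) = 39.328 MJ m⁻² d⁻¹

39 MJ m⁻² d⁻¹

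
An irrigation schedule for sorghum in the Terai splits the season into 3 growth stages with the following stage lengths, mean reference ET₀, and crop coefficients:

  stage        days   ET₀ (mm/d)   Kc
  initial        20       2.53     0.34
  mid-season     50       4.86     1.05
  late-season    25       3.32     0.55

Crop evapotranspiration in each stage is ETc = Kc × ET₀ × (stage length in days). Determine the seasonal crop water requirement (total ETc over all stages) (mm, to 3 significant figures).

318 mm

initial: 0.34 × 2.53 × 20 = 17.20 mm
mid-season: 1.05 × 4.86 × 50 = 255.15 mm
late-season: 0.55 × 3.32 × 25 = 45.65 mm
Seasonal total = 318.00 mm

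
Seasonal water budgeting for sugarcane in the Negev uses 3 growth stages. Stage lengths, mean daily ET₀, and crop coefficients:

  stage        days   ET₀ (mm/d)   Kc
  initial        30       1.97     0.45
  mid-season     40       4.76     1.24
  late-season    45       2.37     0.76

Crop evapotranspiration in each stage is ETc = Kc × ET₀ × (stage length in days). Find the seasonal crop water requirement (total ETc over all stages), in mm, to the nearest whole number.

initial: 0.45 × 1.97 × 30 = 26.60 mm
mid-season: 1.24 × 4.76 × 40 = 236.10 mm
late-season: 0.76 × 2.37 × 45 = 81.05 mm
Seasonal total = 343.75 mm

344 mm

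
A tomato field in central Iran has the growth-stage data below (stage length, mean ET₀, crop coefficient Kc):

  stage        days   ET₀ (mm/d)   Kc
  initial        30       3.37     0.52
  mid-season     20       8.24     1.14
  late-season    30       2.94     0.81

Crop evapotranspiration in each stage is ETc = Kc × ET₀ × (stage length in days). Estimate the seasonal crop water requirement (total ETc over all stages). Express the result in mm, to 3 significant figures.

initial: 0.52 × 3.37 × 30 = 52.57 mm
mid-season: 1.14 × 8.24 × 20 = 187.87 mm
late-season: 0.81 × 2.94 × 30 = 71.44 mm
Seasonal total = 311.88 mm

312 mm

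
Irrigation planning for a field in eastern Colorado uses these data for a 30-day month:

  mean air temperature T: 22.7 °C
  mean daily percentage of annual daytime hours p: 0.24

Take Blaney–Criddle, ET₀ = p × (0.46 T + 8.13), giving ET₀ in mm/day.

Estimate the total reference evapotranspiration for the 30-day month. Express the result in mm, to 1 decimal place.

133.7 mm

ET₀ = 0.24 × (0.46 × 22.7 + 8.13) = 0.24 × 18.572 = 4.4573 mm/d
Monthly total = 4.4573 × 30 = 133.719 mm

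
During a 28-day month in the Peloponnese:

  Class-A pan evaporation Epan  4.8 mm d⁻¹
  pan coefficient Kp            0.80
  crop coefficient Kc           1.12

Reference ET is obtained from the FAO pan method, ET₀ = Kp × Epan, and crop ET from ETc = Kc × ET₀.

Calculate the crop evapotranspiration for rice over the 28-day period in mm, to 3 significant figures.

120 mm

ET₀ = 0.80 × 4.8 = 3.8400 mm/d
ETc = Kc × ET₀ = 1.12 × 3.8400 = 4.3008 mm/d
Over 28 days: 4.3008 × 28 = 120.422 mm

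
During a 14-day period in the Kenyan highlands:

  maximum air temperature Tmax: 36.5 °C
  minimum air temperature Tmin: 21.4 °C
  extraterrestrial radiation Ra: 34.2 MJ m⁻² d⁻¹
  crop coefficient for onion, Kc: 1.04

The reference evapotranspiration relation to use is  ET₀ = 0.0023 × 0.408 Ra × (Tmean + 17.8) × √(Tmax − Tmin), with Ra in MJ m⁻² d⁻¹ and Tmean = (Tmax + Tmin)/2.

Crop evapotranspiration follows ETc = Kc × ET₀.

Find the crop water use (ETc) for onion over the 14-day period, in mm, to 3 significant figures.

84.9 mm

Tmean = (36.5 + 21.4)/2 = 28.95 °C
0.408 Ra = 0.408 × 34.2 = 13.9536 mm/d equivalent
ET₀ = 0.0023 × 13.9536 × (28.95 + 17.8) × √15.1 = 0.0023 × 13.9536 × 46.75 × 3.8859 = 5.8303 mm/d
ETc = Kc × ET₀ = 1.04 × 5.8303 = 6.0635 mm/d
Over 14 days: 6.0635 × 14 = 84.889 mm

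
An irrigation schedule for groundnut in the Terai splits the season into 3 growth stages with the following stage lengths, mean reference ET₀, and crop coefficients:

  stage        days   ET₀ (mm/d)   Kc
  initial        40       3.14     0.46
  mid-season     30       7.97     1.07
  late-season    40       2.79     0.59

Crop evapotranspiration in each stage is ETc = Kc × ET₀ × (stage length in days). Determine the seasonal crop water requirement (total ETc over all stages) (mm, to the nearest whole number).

initial: 0.46 × 3.14 × 40 = 57.78 mm
mid-season: 1.07 × 7.97 × 30 = 255.84 mm
late-season: 0.59 × 2.79 × 40 = 65.84 mm
Seasonal total = 379.46 mm

379 mm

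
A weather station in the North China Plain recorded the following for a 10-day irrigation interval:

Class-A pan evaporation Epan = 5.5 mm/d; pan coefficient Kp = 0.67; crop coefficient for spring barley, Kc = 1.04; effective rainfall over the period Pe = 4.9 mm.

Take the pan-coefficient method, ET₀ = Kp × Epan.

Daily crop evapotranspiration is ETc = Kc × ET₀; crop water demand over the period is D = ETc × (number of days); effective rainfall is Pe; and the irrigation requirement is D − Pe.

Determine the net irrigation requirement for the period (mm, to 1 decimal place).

33.4 mm

ET₀ = 0.67 × 5.5 = 3.6850 mm/d
ETc = Kc × ET₀ = 1.04 × 3.6850 = 3.8324 mm/d
Crop demand D = ETc × 10 d = 3.8324 × 10 = 38.324 mm
D − Pe = 38.324 − 4.9 = 33.424 mm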